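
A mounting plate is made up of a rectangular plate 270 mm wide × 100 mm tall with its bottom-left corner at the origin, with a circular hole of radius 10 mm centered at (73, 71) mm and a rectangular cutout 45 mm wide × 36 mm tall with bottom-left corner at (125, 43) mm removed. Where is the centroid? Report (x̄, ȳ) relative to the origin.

x̄ = 134.97 mm, ȳ = 49.03 mm

Part | A | x̄ᵢ | ȳᵢ | A·x̄ᵢ | A·ȳᵢ
plate | 27000.00 | 135.00 | 50.00 | 3645000.00 | 1350000.00
hole 1 | -314.16 | 73.00 | 71.00 | -22933.63 | -22305.31
hole 2 | -1620.00 | 147.50 | 61.00 | -238950.00 | -98820.00
Σ | 25065.84 |  |  | 3383116.37 | 1228874.69
x̄ = 3383116.37 / 25065.84 = 134.97 mm
ȳ = 1228874.69 / 25065.84 = 49.03 mm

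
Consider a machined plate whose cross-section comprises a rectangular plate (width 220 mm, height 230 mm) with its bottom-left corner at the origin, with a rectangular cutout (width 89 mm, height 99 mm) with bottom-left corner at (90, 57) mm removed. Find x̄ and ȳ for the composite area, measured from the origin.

x̄ = 104.83 mm, ȳ = 116.79 mm

Part | A | x̄ᵢ | ȳᵢ | A·x̄ᵢ | A·ȳᵢ
plate | 50600.00 | 110.00 | 115.00 | 5566000.00 | 5819000.00
hole | -8811.00 | 134.50 | 106.50 | -1185079.50 | -938371.50
Σ | 41789.00 |  |  | 4380920.50 | 4880628.50
x̄ = 4380920.50 / 41789.00 = 104.83 mm
ȳ = 4880628.50 / 41789.00 = 116.79 mm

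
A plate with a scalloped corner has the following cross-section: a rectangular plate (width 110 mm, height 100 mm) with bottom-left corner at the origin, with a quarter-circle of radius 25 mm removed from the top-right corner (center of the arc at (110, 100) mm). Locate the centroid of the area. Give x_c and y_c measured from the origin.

plate: A = 110 × 100 = 11000.00, centroid at (55.00, 50.00).
removed quarter-circle: A = −¼π·25² = -490.87, centroid at (99.39, 89.39).
ΣA = 10509.13 mm²
ΣAx_c = (11000.00)(55.00) + (-490.87)(99.39) = 556212.21 mm³
ΣAy_c = (11000.00)(50.00) + (-490.87)(89.39) = 506120.95 mm³
x_c = 556212.21 / 10509.13 = 52.93 mm
y_c = 506120.95 / 10509.13 = 48.16 mm

x_c = 52.93 mm, y_c = 48.16 mm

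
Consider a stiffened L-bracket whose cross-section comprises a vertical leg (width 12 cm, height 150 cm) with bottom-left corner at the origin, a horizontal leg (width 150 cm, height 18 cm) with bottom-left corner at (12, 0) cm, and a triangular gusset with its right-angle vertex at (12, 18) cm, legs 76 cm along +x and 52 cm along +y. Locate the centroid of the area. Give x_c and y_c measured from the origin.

x_c = 49.33 cm, y_c = 35.38 cm

vertical leg: A = 12 × 150 = 1800.00, centroid at (6.00, 75.00).
horizontal leg: A = 150 × 18 = 2700.00, centroid at (87.00, 9.00).
gusset: A = ½·76·52 = 1976.00, centroid at (37.33, 35.33).
ΣA = 6476.00 cm², ΣAx_c = 319470.67 cm³, ΣAy_c = 229118.67 cm³.
x_c = 319470.67/6476.00 = 49.33 cm; y_c = 229118.67/6476.00 = 35.38 cm.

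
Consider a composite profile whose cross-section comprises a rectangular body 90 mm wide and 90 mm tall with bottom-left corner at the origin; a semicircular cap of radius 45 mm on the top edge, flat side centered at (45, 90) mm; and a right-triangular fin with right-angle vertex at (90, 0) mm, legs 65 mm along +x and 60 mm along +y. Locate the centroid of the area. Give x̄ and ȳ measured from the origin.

rectangular body: A = 90 × 90 = 8100.00, centroid at (45.00, 45.00).
semicircular top: A = ½π·45² = 3180.86, centroid at (45.00, 109.10).
triangular fin: A = ½·65·60 = 1950.00, centroid at (111.67, 20.00).
ΣA = 13230.86 mm²
ΣAx̄ = (8100.00)(45.00) + (3180.86)(45.00) + (1950.00)(111.67) = 725388.82 mm³
ΣAȳ = (8100.00)(45.00) + (3180.86)(109.10) + (1950.00)(20.00) = 750527.63 mm³
x̄ = 725388.82 / 13230.86 = 54.83 mm
ȳ = 750527.63 / 13230.86 = 56.73 mm

x̄ = 54.83 mm, ȳ = 56.73 mm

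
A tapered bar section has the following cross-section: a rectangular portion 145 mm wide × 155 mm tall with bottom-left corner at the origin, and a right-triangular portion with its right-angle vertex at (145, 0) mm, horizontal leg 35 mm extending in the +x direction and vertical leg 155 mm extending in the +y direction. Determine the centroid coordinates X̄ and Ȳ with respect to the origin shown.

Part | A | x̄ᵢ | ȳᵢ | A·x̄ᵢ | A·ȳᵢ
rectangular portion | 22475.00 | 72.50 | 77.50 | 1629437.50 | 1741812.50
triangular portion | 2712.50 | 156.67 | 51.67 | 424958.33 | 140145.83
Σ | 25187.50 |  |  | 2054395.83 | 1881958.33
X̄ = 2054395.83 / 25187.50 = 81.56 mm
Ȳ = 1881958.33 / 25187.50 = 74.72 mm

X̄ = 81.56 mm, Ȳ = 74.72 mm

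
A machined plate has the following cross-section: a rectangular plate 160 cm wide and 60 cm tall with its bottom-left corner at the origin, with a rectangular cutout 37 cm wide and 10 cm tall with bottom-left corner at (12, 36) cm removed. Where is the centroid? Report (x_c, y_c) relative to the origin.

plate: A = 160 × 60 = 9600.00, centroid at (80.00, 30.00).
hole: A = −(37 × 10) = -370.00, centroid at (30.50, 41.00).
ΣA = 9230.00 cm², ΣAx_c = 756715.00 cm³, ΣAy_c = 272830.00 cm³.
x_c = 756715.00/9230.00 = 81.98 cm; y_c = 272830.00/9230.00 = 29.56 cm.

x_c = 81.98 cm, y_c = 29.56 cm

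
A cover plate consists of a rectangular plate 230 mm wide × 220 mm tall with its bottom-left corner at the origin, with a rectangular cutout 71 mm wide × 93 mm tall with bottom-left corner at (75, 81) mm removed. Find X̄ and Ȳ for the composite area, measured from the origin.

X̄ = 115.68 mm, Ȳ = 107.37 mm

plate: A = 230 × 220 = 50600.00, centroid at (115.00, 110.00).
hole: A = −(71 × 93) = -6603.00, centroid at (110.50, 127.50).
ΣA = 43997.00 mm², ΣAX̄ = 5089368.50 mm³, ΣAȲ = 4724117.50 mm³.
X̄ = 5089368.50/43997.00 = 115.68 mm; Ȳ = 4724117.50/43997.00 = 107.37 mm.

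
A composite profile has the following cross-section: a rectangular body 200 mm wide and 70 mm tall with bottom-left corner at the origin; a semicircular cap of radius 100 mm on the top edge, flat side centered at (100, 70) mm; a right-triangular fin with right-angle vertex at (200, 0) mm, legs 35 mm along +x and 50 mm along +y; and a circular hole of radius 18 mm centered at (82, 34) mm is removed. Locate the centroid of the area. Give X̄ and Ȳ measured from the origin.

rectangular body: A = 200 × 70 = 14000.00, centroid at (100.00, 35.00).
semicircular top: A = ½π·100² = 15707.96, centroid at (100.00, 112.44).
triangular fin: A = ½·35·50 = 875.00, centroid at (211.67, 16.67).
hole: A = −π·18² = -1017.88, centroid at (82.00, 34.00).
ΣA = 29565.09 mm²
ΣAX̄ = (14000.00)(100.00) + (15707.96)(100.00) + (875.00)(211.67) + (-1017.88)(82.00) = 3072538.83 mm³
ΣAȲ = (14000.00)(35.00) + (15707.96)(112.44) + (875.00)(16.67) + (-1017.88)(34.00) = 2236199.64 mm³
X̄ = 3072538.83 / 29565.09 = 103.92 mm
Ȳ = 2236199.64 / 29565.09 = 75.64 mm

X̄ = 103.92 mm, Ȳ = 75.64 mm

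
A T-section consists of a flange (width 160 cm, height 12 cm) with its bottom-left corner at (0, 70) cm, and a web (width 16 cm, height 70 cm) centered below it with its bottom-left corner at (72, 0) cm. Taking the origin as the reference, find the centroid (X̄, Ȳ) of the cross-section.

Part | A | x̄ᵢ | ȳᵢ | A·x̄ᵢ | A·ȳᵢ
web | 1120.00 | 80.00 | 35.00 | 89600.00 | 39200.00
flange | 1920.00 | 80.00 | 76.00 | 153600.00 | 145920.00
Σ | 3040.00 |  |  | 243200.00 | 185120.00
X̄ = 243200.00 / 3040.00 = 80.00 cm
Ȳ = 185120.00 / 3040.00 = 60.89 cm

X̄ = 80.00 cm, Ȳ = 60.89 cm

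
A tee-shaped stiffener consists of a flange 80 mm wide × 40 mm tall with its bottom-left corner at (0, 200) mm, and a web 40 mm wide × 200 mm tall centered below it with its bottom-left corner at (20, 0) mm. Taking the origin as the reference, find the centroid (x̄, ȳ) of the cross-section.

web: A = 40 × 200 = 8000.00, centroid at (40.00, 100.00).
flange: A = 80 × 40 = 3200.00, centroid at (40.00, 220.00).
ΣA = 11200.00 mm², ΣAx̄ = 448000.00 mm³, ΣAȳ = 1504000.00 mm³.
x̄ = 448000.00/11200.00 = 40.00 mm; ȳ = 1504000.00/11200.00 = 134.29 mm.

x̄ = 40.00 mm, ȳ = 134.29 mm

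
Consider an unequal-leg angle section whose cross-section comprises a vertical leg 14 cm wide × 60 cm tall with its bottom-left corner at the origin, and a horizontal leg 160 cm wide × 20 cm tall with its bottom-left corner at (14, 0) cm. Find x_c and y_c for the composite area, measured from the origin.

x_c = 75.91 cm, y_c = 14.16 cm

vertical leg: A = 14 × 60 = 840.00, centroid at (7.00, 30.00).
horizontal leg: A = 160 × 20 = 3200.00, centroid at (94.00, 10.00).
ΣA = 4040.00 cm²
ΣAx_c = (840.00)(7.00) + (3200.00)(94.00) = 306680.00 cm³
ΣAy_c = (840.00)(30.00) + (3200.00)(10.00) = 57200.00 cm³
x_c = 306680.00 / 4040.00 = 75.91 cm
y_c = 57200.00 / 4040.00 = 14.16 cm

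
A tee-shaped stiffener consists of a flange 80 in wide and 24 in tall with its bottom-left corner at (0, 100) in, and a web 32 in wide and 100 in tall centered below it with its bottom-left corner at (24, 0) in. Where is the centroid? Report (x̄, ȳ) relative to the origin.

x̄ = 40.00 in, ȳ = 73.25 in

Part | A | x̄ᵢ | ȳᵢ | A·x̄ᵢ | A·ȳᵢ
web | 3200.00 | 40.00 | 50.00 | 128000.00 | 160000.00
flange | 1920.00 | 40.00 | 112.00 | 76800.00 | 215040.00
Σ | 5120.00 |  |  | 204800.00 | 375040.00
x̄ = 204800.00 / 5120.00 = 40.00 in
ȳ = 375040.00 / 5120.00 = 73.25 in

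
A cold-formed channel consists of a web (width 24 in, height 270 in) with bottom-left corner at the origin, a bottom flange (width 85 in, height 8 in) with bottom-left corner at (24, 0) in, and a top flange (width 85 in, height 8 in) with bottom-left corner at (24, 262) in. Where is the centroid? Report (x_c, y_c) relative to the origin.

web: A = 24 × 270 = 6480.00, centroid at (12.00, 135.00).
bottom flange: A = 85 × 8 = 680.00, centroid at (66.50, 4.00).
top flange: A = 85 × 8 = 680.00, centroid at (66.50, 266.00).
ΣA = 7840.00 in², ΣAx_c = 168200.00 in³, ΣAy_c = 1058400.00 in³.
x_c = 168200.00/7840.00 = 21.45 in; y_c = 1058400.00/7840.00 = 135.00 in.

x_c = 21.45 in, y_c = 135.00 in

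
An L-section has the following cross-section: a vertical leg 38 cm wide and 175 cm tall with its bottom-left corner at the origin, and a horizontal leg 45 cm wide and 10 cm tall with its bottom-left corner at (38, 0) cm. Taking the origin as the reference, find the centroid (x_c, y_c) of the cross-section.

Part | A | x̄ᵢ | ȳᵢ | A·x̄ᵢ | A·ȳᵢ
vertical leg | 6650.00 | 19.00 | 87.50 | 126350.00 | 581875.00
horizontal leg | 450.00 | 60.50 | 5.00 | 27225.00 | 2250.00
Σ | 7100.00 |  |  | 153575.00 | 584125.00
x_c = 153575.00 / 7100.00 = 21.63 cm
y_c = 584125.00 / 7100.00 = 82.27 cm

x_c = 21.63 cm, y_c = 82.27 cm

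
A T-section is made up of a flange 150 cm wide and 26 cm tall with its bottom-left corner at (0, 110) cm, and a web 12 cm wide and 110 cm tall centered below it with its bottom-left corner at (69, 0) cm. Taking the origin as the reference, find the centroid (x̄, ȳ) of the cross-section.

x̄ = 75.00 cm, ȳ = 105.80 cm

web: A = 12 × 110 = 1320.00, centroid at (75.00, 55.00).
flange: A = 150 × 26 = 3900.00, centroid at (75.00, 123.00).
ΣA = 5220.00 cm²
ΣAx̄ = (1320.00)(75.00) + (3900.00)(75.00) = 391500.00 cm³
ΣAȳ = (1320.00)(55.00) + (3900.00)(123.00) = 552300.00 cm³
x̄ = 391500.00 / 5220.00 = 75.00 cm
ȳ = 552300.00 / 5220.00 = 105.80 cm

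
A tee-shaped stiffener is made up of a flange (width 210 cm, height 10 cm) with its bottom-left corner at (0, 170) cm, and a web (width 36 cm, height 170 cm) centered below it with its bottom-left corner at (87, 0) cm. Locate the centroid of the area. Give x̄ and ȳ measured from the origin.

web: A = 36 × 170 = 6120.00, centroid at (105.00, 85.00).
flange: A = 210 × 10 = 2100.00, centroid at (105.00, 175.00).
ΣA = 8220.00 cm², ΣAx̄ = 863100.00 cm³, ΣAȳ = 887700.00 cm³.
x̄ = 863100.00/8220.00 = 105.00 cm; ȳ = 887700.00/8220.00 = 107.99 cm.

x̄ = 105.00 cm, ȳ = 107.99 cm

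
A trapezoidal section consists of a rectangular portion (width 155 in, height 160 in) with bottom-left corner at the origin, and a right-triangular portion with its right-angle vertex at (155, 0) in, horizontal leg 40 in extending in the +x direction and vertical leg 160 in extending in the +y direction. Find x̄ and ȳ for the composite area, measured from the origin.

x̄ = 87.88 in, ȳ = 76.95 in

rectangular portion: A = 155 × 160 = 24800.00, centroid at (77.50, 80.00).
triangular portion: A = ½·40·160 = 3200.00, centroid at (168.33, 53.33).
ΣA = 28000.00 in²
ΣAx̄ = (24800.00)(77.50) + (3200.00)(168.33) = 2460666.67 in³
ΣAȳ = (24800.00)(80.00) + (3200.00)(53.33) = 2154666.67 in³
x̄ = 2460666.67 / 28000.00 = 87.88 in
ȳ = 2154666.67 / 28000.00 = 76.95 in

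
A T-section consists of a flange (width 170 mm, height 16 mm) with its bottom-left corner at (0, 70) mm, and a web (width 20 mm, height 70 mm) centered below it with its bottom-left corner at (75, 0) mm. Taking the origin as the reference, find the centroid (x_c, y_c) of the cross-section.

x_c = 85.00 mm, y_c = 63.39 mm

Part | A | x̄ᵢ | ȳᵢ | A·x̄ᵢ | A·ȳᵢ
web | 1400.00 | 85.00 | 35.00 | 119000.00 | 49000.00
flange | 2720.00 | 85.00 | 78.00 | 231200.00 | 212160.00
Σ | 4120.00 |  |  | 350200.00 | 261160.00
x_c = 350200.00 / 4120.00 = 85.00 mm
y_c = 261160.00 / 4120.00 = 63.39 mm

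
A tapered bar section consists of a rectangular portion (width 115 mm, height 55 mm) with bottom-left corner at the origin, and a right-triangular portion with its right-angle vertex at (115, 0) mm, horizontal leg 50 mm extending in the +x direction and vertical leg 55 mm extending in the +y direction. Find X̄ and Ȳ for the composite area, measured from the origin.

rectangular portion: A = 115 × 55 = 6325.00, centroid at (57.50, 27.50).
triangular portion: A = ½·50·55 = 1375.00, centroid at (131.67, 18.33).
ΣA = 7700.00 mm², ΣAX̄ = 544729.17 mm³, ΣAȲ = 199145.83 mm³.
X̄ = 544729.17/7700.00 = 70.74 mm; Ȳ = 199145.83/7700.00 = 25.86 mm.

X̄ = 70.74 mm, Ȳ = 25.86 mm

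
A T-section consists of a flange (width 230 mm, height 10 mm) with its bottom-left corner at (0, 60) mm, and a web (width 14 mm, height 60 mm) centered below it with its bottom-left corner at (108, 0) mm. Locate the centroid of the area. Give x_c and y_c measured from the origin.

x_c = 115.00 mm, y_c = 55.64 mm

web: A = 14 × 60 = 840.00, centroid at (115.00, 30.00).
flange: A = 230 × 10 = 2300.00, centroid at (115.00, 65.00).
ΣA = 3140.00 mm²
ΣAx_c = (840.00)(115.00) + (2300.00)(115.00) = 361100.00 mm³
ΣAy_c = (840.00)(30.00) + (2300.00)(65.00) = 174700.00 mm³
x_c = 361100.00 / 3140.00 = 115.00 mm
y_c = 174700.00 / 3140.00 = 55.64 mm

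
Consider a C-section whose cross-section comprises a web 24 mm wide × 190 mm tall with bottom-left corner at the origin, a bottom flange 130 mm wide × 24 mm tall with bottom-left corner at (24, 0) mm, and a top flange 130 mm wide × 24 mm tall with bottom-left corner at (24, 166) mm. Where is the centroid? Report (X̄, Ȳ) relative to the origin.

Part | A | x̄ᵢ | ȳᵢ | A·x̄ᵢ | A·ȳᵢ
web | 4560.00 | 12.00 | 95.00 | 54720.00 | 433200.00
bottom flange | 3120.00 | 89.00 | 12.00 | 277680.00 | 37440.00
top flange | 3120.00 | 89.00 | 178.00 | 277680.00 | 555360.00
Σ | 10800.00 |  |  | 610080.00 | 1026000.00
X̄ = 610080.00 / 10800.00 = 56.49 mm
Ȳ = 1026000.00 / 10800.00 = 95.00 mm

X̄ = 56.49 mm, Ȳ = 95.00 mm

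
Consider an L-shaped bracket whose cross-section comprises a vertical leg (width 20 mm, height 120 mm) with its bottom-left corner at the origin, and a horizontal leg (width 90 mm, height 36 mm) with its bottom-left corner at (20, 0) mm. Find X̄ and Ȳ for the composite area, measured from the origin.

Part | A | x̄ᵢ | ȳᵢ | A·x̄ᵢ | A·ȳᵢ
vertical leg | 2400.00 | 10.00 | 60.00 | 24000.00 | 144000.00
horizontal leg | 3240.00 | 65.00 | 18.00 | 210600.00 | 58320.00
Σ | 5640.00 |  |  | 234600.00 | 202320.00
X̄ = 234600.00 / 5640.00 = 41.60 mm
Ȳ = 202320.00 / 5640.00 = 35.87 mm

X̄ = 41.60 mm, Ȳ = 35.87 mm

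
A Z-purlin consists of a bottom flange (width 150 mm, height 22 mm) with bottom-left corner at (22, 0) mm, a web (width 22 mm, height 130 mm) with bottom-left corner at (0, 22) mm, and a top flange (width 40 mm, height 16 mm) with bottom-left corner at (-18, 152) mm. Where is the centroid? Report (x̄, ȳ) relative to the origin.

Part | A | x̄ᵢ | ȳᵢ | A·x̄ᵢ | A·ȳᵢ
bottom flange | 3300.00 | 97.00 | 11.00 | 320100.00 | 36300.00
web | 2860.00 | 11.00 | 87.00 | 31460.00 | 248820.00
top flange | 640.00 | 2.00 | 160.00 | 1280.00 | 102400.00
Σ | 6800.00 |  |  | 352840.00 | 387520.00
x̄ = 352840.00 / 6800.00 = 51.89 mm
ȳ = 387520.00 / 6800.00 = 56.99 mm

x̄ = 51.89 mm, ȳ = 56.99 mm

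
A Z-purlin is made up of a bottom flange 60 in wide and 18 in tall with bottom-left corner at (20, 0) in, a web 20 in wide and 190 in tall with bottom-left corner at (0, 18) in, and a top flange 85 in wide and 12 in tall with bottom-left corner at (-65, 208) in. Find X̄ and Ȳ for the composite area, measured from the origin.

bottom flange: A = 60 × 18 = 1080.00, centroid at (50.00, 9.00).
web: A = 20 × 190 = 3800.00, centroid at (10.00, 113.00).
top flange: A = 85 × 12 = 1020.00, centroid at (-22.50, 214.00).
ΣA = 5900.00 in², ΣAX̄ = 69050.00 in³, ΣAȲ = 657400.00 in³.
X̄ = 69050.00/5900.00 = 11.70 in; Ȳ = 657400.00/5900.00 = 111.42 in.

X̄ = 11.70 in, Ȳ = 111.42 in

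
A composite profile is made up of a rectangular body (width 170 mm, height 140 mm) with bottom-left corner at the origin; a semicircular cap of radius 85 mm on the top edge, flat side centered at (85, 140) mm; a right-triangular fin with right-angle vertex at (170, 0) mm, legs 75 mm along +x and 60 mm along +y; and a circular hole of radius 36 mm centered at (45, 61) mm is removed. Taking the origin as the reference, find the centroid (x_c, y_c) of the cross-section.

rectangular body: A = 170 × 140 = 23800.00, centroid at (85.00, 70.00).
semicircular top: A = ½π·85² = 11349.00, centroid at (85.00, 176.08).
triangular fin: A = ½·75·60 = 2250.00, centroid at (195.00, 20.00).
hole: A = −π·36² = -4071.50, centroid at (45.00, 61.00).
ΣA = 33327.50 mm², ΣAx_c = 3243197.61 mm³, ΣAy_c = 3460915.40 mm³.
x_c = 3243197.61/33327.50 = 97.31 mm; y_c = 3460915.40/33327.50 = 103.85 mm.

x_c = 97.31 mm, y_c = 103.85 mm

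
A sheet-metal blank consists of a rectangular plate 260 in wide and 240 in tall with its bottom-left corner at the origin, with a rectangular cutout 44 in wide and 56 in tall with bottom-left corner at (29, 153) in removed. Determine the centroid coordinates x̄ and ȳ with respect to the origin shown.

x̄ = 133.25 in, ȳ = 117.49 in

plate: A = 260 × 240 = 62400.00, centroid at (130.00, 120.00).
hole: A = −(44 × 56) = -2464.00, centroid at (51.00, 181.00).
ΣA = 59936.00 in²
ΣAx̄ = (62400.00)(130.00) + (-2464.00)(51.00) = 7986336.00 in³
ΣAȳ = (62400.00)(120.00) + (-2464.00)(181.00) = 7042016.00 in³
x̄ = 7986336.00 / 59936.00 = 133.25 in
ȳ = 7042016.00 / 59936.00 = 117.49 in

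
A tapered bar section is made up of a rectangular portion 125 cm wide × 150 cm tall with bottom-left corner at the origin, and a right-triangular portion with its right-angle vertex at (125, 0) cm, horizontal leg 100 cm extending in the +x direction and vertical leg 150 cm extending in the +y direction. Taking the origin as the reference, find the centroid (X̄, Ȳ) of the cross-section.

rectangular portion: A = 125 × 150 = 18750.00, centroid at (62.50, 75.00).
triangular portion: A = ½·100·150 = 7500.00, centroid at (158.33, 50.00).
ΣA = 26250.00 cm², ΣAX̄ = 2359375.00 cm³, ΣAȲ = 1781250.00 cm³.
X̄ = 2359375.00/26250.00 = 89.88 cm; Ȳ = 1781250.00/26250.00 = 67.86 cm.

X̄ = 89.88 cm, Ȳ = 67.86 cm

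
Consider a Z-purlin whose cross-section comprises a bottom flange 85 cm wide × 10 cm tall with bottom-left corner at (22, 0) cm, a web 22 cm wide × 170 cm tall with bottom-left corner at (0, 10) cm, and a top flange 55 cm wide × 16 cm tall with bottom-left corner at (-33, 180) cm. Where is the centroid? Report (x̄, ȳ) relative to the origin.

bottom flange: A = 85 × 10 = 850.00, centroid at (64.50, 5.00).
web: A = 22 × 170 = 3740.00, centroid at (11.00, 95.00).
top flange: A = 55 × 16 = 880.00, centroid at (-5.50, 188.00).
ΣA = 5470.00 cm², ΣAx̄ = 91125.00 cm³, ΣAȳ = 524990.00 cm³.
x̄ = 91125.00/5470.00 = 16.66 cm; ȳ = 524990.00/5470.00 = 95.98 cm.

x̄ = 16.66 cm, ȳ = 95.98 cm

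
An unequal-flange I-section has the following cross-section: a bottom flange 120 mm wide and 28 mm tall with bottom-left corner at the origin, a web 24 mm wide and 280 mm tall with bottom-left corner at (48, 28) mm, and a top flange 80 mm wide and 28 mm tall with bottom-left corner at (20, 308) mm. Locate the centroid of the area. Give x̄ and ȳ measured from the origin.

Part | A | x̄ᵢ | ȳᵢ | A·x̄ᵢ | A·ȳᵢ
bottom flange | 3360.00 | 60.00 | 14.00 | 201600.00 | 47040.00
web | 6720.00 | 60.00 | 168.00 | 403200.00 | 1128960.00
top flange | 2240.00 | 60.00 | 322.00 | 134400.00 | 721280.00
Σ | 12320.00 |  |  | 739200.00 | 1897280.00
x̄ = 739200.00 / 12320.00 = 60.00 mm
ȳ = 1897280.00 / 12320.00 = 154.00 mm

x̄ = 60.00 mm, ȳ = 154.00 mm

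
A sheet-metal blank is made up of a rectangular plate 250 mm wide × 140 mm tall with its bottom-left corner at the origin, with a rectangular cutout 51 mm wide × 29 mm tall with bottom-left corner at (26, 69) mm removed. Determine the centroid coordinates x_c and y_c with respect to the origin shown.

x_c = 128.24 mm, y_c = 69.40 mm

plate: A = 250 × 140 = 35000.00, centroid at (125.00, 70.00).
hole: A = −(51 × 29) = -1479.00, centroid at (51.50, 83.50).
ΣA = 33521.00 mm²
ΣAx_c = (35000.00)(125.00) + (-1479.00)(51.50) = 4298831.50 mm³
ΣAy_c = (35000.00)(70.00) + (-1479.00)(83.50) = 2326503.50 mm³
x_c = 4298831.50 / 33521.00 = 128.24 mm
y_c = 2326503.50 / 33521.00 = 69.40 mm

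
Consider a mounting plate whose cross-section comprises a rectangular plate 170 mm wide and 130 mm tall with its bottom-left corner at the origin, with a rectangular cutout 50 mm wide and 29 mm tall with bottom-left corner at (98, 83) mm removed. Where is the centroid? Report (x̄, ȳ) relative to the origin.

x̄ = 82.33 mm, ȳ = 62.72 mm

plate: A = 170 × 130 = 22100.00, centroid at (85.00, 65.00).
hole: A = −(50 × 29) = -1450.00, centroid at (123.00, 97.50).
ΣA = 20650.00 mm², ΣAx̄ = 1700150.00 mm³, ΣAȳ = 1295125.00 mm³.
x̄ = 1700150.00/20650.00 = 82.33 mm; ȳ = 1295125.00/20650.00 = 62.72 mm.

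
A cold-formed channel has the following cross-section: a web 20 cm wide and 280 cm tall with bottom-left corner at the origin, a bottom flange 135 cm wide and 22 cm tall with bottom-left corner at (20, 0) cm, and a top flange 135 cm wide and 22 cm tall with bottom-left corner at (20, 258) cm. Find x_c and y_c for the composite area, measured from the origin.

Part | A | x̄ᵢ | ȳᵢ | A·x̄ᵢ | A·ȳᵢ
web | 5600.00 | 10.00 | 140.00 | 56000.00 | 784000.00
bottom flange | 2970.00 | 87.50 | 11.00 | 259875.00 | 32670.00
top flange | 2970.00 | 87.50 | 269.00 | 259875.00 | 798930.00
Σ | 11540.00 |  |  | 575750.00 | 1615600.00
x_c = 575750.00 / 11540.00 = 49.89 cm
y_c = 1615600.00 / 11540.00 = 140.00 cm

x_c = 49.89 cm, y_c = 140.00 cm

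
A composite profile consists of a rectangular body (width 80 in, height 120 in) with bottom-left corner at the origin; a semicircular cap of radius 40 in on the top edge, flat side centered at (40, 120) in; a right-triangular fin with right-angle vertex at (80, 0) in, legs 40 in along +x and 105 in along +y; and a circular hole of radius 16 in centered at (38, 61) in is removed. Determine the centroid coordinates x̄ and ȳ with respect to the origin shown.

x̄ = 48.47 in, ȳ = 70.45 in

Part | A | x̄ᵢ | ȳᵢ | A·x̄ᵢ | A·ȳᵢ
rectangular body | 9600.00 | 40.00 | 60.00 | 384000.00 | 576000.00
semicircular top | 2513.27 | 40.00 | 136.98 | 100530.96 | 344259.56
triangular fin | 2100.00 | 93.33 | 35.00 | 196000.00 | 73500.00
hole | -804.25 | 38.00 | 61.00 | -30561.41 | -49059.11
Σ | 13409.03 |  |  | 649969.55 | 944700.45
x̄ = 649969.55 / 13409.03 = 48.47 in
ȳ = 944700.45 / 13409.03 = 70.45 in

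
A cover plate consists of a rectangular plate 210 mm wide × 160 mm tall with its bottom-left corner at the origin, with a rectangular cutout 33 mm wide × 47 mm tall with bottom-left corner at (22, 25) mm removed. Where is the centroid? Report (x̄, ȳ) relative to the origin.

plate: A = 210 × 160 = 33600.00, centroid at (105.00, 80.00).
hole: A = −(33 × 47) = -1551.00, centroid at (38.50, 48.50).
ΣA = 32049.00 mm², ΣAx̄ = 3468286.50 mm³, ΣAȳ = 2612776.50 mm³.
x̄ = 3468286.50/32049.00 = 108.22 mm; ȳ = 2612776.50/32049.00 = 81.52 mm.

x̄ = 108.22 mm, ȳ = 81.52 mm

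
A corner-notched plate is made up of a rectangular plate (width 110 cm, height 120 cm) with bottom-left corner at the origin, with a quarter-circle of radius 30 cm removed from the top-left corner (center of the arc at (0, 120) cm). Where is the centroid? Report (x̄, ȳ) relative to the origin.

plate: A = 110 × 120 = 13200.00, centroid at (55.00, 60.00).
removed quarter-circle: A = −¼π·30² = -706.86, centroid at (12.73, 107.27).
ΣA = 12493.14 cm², ΣAx̄ = 717000.00 cm³, ΣAȳ = 716177.00 cm³.
x̄ = 717000.00/12493.14 = 57.39 cm; ȳ = 716177.00/12493.14 = 57.33 cm.

x̄ = 57.39 cm, ȳ = 57.33 cm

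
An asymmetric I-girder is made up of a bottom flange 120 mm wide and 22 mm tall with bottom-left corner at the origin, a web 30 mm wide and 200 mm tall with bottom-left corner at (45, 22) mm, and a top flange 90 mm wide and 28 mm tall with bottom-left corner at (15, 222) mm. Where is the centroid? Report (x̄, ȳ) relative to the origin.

bottom flange: A = 120 × 22 = 2640.00, centroid at (60.00, 11.00).
web: A = 30 × 200 = 6000.00, centroid at (60.00, 122.00).
top flange: A = 90 × 28 = 2520.00, centroid at (60.00, 236.00).
ΣA = 11160.00 mm²
ΣAx̄ = (2640.00)(60.00) + (6000.00)(60.00) + (2520.00)(60.00) = 669600.00 mm³
ΣAȳ = (2640.00)(11.00) + (6000.00)(122.00) + (2520.00)(236.00) = 1355760.00 mm³
x̄ = 669600.00 / 11160.00 = 60.00 mm
ȳ = 1355760.00 / 11160.00 = 121.48 mm

x̄ = 60.00 mm, ȳ = 121.48 mm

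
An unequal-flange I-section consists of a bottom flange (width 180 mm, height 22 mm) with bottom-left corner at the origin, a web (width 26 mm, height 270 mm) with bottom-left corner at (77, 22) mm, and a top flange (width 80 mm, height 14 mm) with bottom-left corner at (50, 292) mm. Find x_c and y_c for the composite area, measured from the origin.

x_c = 90.00 mm, y_c = 122.36 mm

bottom flange: A = 180 × 22 = 3960.00, centroid at (90.00, 11.00).
web: A = 26 × 270 = 7020.00, centroid at (90.00, 157.00).
top flange: A = 80 × 14 = 1120.00, centroid at (90.00, 299.00).
ΣA = 12100.00 mm², ΣAx_c = 1089000.00 mm³, ΣAy_c = 1480580.00 mm³.
x_c = 1089000.00/12100.00 = 90.00 mm; y_c = 1480580.00/12100.00 = 122.36 mm.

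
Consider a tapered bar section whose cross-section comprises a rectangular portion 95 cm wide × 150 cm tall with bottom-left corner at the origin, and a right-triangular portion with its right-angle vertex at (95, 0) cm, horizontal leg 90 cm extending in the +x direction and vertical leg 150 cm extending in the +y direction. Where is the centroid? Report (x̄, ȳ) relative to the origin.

x̄ = 72.41 cm, ȳ = 66.96 cm

rectangular portion: A = 95 × 150 = 14250.00, centroid at (47.50, 75.00).
triangular portion: A = ½·90·150 = 6750.00, centroid at (125.00, 50.00).
ΣA = 21000.00 cm², ΣAx̄ = 1520625.00 cm³, ΣAȳ = 1406250.00 cm³.
x̄ = 1520625.00/21000.00 = 72.41 cm; ȳ = 1406250.00/21000.00 = 66.96 cm.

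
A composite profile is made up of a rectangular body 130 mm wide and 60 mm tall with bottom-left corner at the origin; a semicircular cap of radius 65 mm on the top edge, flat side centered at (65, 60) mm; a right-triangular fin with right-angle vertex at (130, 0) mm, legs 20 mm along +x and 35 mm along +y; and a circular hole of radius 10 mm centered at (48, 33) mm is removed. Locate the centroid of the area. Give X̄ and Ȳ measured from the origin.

X̄ = 67.10 mm, Ȳ = 55.90 mm

rectangular body: A = 130 × 60 = 7800.00, centroid at (65.00, 30.00).
semicircular top: A = ½π·65² = 6636.61, centroid at (65.00, 87.59).
triangular fin: A = ½·20·35 = 350.00, centroid at (136.67, 11.67).
hole: A = −π·10² = -314.16, centroid at (48.00, 33.00).
ΣA = 14472.46 mm²
ΣAX̄ = (7800.00)(65.00) + (6636.61)(65.00) + (350.00)(136.67) + (-314.16)(48.00) = 971133.63 mm³
ΣAȲ = (7800.00)(30.00) + (6636.61)(87.59) + (350.00)(11.67) + (-314.16)(33.00) = 808996.28 mm³
X̄ = 971133.63 / 14472.46 = 67.10 mm
Ȳ = 808996.28 / 14472.46 = 55.90 mm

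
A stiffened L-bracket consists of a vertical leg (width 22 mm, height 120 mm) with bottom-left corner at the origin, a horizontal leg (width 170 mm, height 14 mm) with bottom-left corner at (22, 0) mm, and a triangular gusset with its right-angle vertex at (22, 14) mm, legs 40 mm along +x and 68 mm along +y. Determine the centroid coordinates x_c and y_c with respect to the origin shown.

x_c = 52.00 mm, y_c = 35.25 mm

vertical leg: A = 22 × 120 = 2640.00, centroid at (11.00, 60.00).
horizontal leg: A = 170 × 14 = 2380.00, centroid at (107.00, 7.00).
gusset: A = ½·40·68 = 1360.00, centroid at (35.33, 36.67).
ΣA = 6380.00 mm²
ΣAx_c = (2640.00)(11.00) + (2380.00)(107.00) + (1360.00)(35.33) = 331753.33 mm³
ΣAy_c = (2640.00)(60.00) + (2380.00)(7.00) + (1360.00)(36.67) = 224926.67 mm³
x_c = 331753.33 / 6380.00 = 52.00 mm
y_c = 224926.67 / 6380.00 = 35.25 mm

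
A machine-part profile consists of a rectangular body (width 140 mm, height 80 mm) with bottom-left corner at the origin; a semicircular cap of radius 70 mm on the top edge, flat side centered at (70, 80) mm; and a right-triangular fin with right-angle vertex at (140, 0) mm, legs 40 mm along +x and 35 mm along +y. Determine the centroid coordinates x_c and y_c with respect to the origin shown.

rectangular body: A = 140 × 80 = 11200.00, centroid at (70.00, 40.00).
semicircular top: A = ½π·70² = 7696.90, centroid at (70.00, 109.71).
triangular fin: A = ½·40·35 = 700.00, centroid at (153.33, 11.67).
ΣA = 19596.90 mm², ΣAx_c = 1430116.47 mm³, ΣAy_c = 1300585.49 mm³.
x_c = 1430116.47/19596.90 = 72.98 mm; y_c = 1300585.49/19596.90 = 66.37 mm.

x_c = 72.98 mm, y_c = 66.37 mm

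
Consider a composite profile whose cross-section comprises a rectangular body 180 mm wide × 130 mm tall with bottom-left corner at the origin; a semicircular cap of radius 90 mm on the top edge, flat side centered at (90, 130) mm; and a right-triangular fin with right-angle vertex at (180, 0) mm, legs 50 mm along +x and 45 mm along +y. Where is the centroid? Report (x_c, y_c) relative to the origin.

x_c = 93.22 mm, y_c = 98.74 mm

rectangular body: A = 180 × 130 = 23400.00, centroid at (90.00, 65.00).
semicircular top: A = ½π·90² = 12723.45, centroid at (90.00, 168.20).
triangular fin: A = ½·50·45 = 1125.00, centroid at (196.67, 15.00).
ΣA = 37248.45 mm²
ΣAx_c = (23400.00)(90.00) + (12723.45)(90.00) + (1125.00)(196.67) = 3472360.52 mm³
ΣAy_c = (23400.00)(65.00) + (12723.45)(168.20) + (1125.00)(15.00) = 3677923.53 mm³
x_c = 3472360.52 / 37248.45 = 93.22 mm
y_c = 3677923.53 / 37248.45 = 98.74 mm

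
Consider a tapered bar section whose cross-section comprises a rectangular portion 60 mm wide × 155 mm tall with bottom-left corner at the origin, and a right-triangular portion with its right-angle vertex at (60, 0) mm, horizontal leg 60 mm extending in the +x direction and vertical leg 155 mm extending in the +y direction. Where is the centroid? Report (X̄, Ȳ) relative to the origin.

X̄ = 46.67 mm, Ȳ = 68.89 mm

rectangular portion: A = 60 × 155 = 9300.00, centroid at (30.00, 77.50).
triangular portion: A = ½·60·155 = 4650.00, centroid at (80.00, 51.67).
ΣA = 13950.00 mm², ΣAX̄ = 651000.00 mm³, ΣAȲ = 961000.00 mm³.
X̄ = 651000.00/13950.00 = 46.67 mm; Ȳ = 961000.00/13950.00 = 68.89 mm.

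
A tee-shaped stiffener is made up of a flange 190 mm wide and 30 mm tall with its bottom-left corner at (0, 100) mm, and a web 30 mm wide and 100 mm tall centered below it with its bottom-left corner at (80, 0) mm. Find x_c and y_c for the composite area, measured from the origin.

web: A = 30 × 100 = 3000.00, centroid at (95.00, 50.00).
flange: A = 190 × 30 = 5700.00, centroid at (95.00, 115.00).
ΣA = 8700.00 mm²
ΣAx_c = (3000.00)(95.00) + (5700.00)(95.00) = 826500.00 mm³
ΣAy_c = (3000.00)(50.00) + (5700.00)(115.00) = 805500.00 mm³
x_c = 826500.00 / 8700.00 = 95.00 mm
y_c = 805500.00 / 8700.00 = 92.59 mm

x_c = 95.00 mm, y_c = 92.59 mm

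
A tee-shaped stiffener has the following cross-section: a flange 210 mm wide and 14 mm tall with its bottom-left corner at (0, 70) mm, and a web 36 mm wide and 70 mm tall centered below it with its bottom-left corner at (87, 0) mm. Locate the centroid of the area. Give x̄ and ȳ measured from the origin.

Part | A | x̄ᵢ | ȳᵢ | A·x̄ᵢ | A·ȳᵢ
web | 2520.00 | 105.00 | 35.00 | 264600.00 | 88200.00
flange | 2940.00 | 105.00 | 77.00 | 308700.00 | 226380.00
Σ | 5460.00 |  |  | 573300.00 | 314580.00
x̄ = 573300.00 / 5460.00 = 105.00 mm
ȳ = 314580.00 / 5460.00 = 57.62 mm

x̄ = 105.00 mm, ȳ = 57.62 mm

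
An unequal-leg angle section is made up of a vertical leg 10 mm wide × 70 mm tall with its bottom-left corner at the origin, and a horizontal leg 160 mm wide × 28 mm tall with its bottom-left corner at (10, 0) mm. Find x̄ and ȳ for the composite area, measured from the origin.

vertical leg: A = 10 × 70 = 700.00, centroid at (5.00, 35.00).
horizontal leg: A = 160 × 28 = 4480.00, centroid at (90.00, 14.00).
ΣA = 5180.00 mm²
ΣAx̄ = (700.00)(5.00) + (4480.00)(90.00) = 406700.00 mm³
ΣAȳ = (700.00)(35.00) + (4480.00)(14.00) = 87220.00 mm³
x̄ = 406700.00 / 5180.00 = 78.51 mm
ȳ = 87220.00 / 5180.00 = 16.84 mm

x̄ = 78.51 mm, ȳ = 16.84 mm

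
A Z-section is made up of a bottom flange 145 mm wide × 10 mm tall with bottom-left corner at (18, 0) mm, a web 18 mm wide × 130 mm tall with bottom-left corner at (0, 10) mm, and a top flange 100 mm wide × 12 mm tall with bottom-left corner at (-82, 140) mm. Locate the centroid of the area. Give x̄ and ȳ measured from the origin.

x̄ = 22.82 mm, ȳ = 71.73 mm

bottom flange: A = 145 × 10 = 1450.00, centroid at (90.50, 5.00).
web: A = 18 × 130 = 2340.00, centroid at (9.00, 75.00).
top flange: A = 100 × 12 = 1200.00, centroid at (-32.00, 146.00).
ΣA = 4990.00 mm²
ΣAx̄ = (1450.00)(90.50) + (2340.00)(9.00) + (1200.00)(-32.00) = 113885.00 mm³
ΣAȳ = (1450.00)(5.00) + (2340.00)(75.00) + (1200.00)(146.00) = 357950.00 mm³
x̄ = 113885.00 / 4990.00 = 22.82 mm
ȳ = 357950.00 / 4990.00 = 71.73 mm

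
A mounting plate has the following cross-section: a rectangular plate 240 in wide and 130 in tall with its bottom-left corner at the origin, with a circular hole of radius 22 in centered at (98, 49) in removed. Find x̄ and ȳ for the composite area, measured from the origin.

x̄ = 121.13 in, ȳ = 65.82 in

plate: A = 240 × 130 = 31200.00, centroid at (120.00, 65.00).
hole: A = −π·22² = -1520.53, centroid at (98.00, 49.00).
ΣA = 29679.47 in², ΣAx̄ = 3594987.98 in³, ΣAȳ = 1953493.99 in³.
x̄ = 3594987.98/29679.47 = 121.13 in; ȳ = 1953493.99/29679.47 = 65.82 in.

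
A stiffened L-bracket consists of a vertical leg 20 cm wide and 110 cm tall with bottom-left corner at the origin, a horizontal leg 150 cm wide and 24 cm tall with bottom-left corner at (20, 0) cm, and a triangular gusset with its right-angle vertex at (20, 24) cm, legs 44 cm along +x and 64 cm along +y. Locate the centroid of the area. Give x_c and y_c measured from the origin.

x_c = 57.27 cm, y_c = 31.64 cm

vertical leg: A = 20 × 110 = 2200.00, centroid at (10.00, 55.00).
horizontal leg: A = 150 × 24 = 3600.00, centroid at (95.00, 12.00).
gusset: A = ½·44·64 = 1408.00, centroid at (34.67, 45.33).
ΣA = 7208.00 cm², ΣAx_c = 412810.67 cm³, ΣAy_c = 228029.33 cm³.
x_c = 412810.67/7208.00 = 57.27 cm; y_c = 228029.33/7208.00 = 31.64 cm.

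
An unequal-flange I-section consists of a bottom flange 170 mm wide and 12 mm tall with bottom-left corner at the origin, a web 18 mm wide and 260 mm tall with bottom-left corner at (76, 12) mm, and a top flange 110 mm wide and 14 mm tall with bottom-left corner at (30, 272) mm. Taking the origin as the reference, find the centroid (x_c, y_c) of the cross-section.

bottom flange: A = 170 × 12 = 2040.00, centroid at (85.00, 6.00).
web: A = 18 × 260 = 4680.00, centroid at (85.00, 142.00).
top flange: A = 110 × 14 = 1540.00, centroid at (85.00, 279.00).
ΣA = 8260.00 mm²
ΣAx_c = (2040.00)(85.00) + (4680.00)(85.00) + (1540.00)(85.00) = 702100.00 mm³
ΣAy_c = (2040.00)(6.00) + (4680.00)(142.00) + (1540.00)(279.00) = 1106460.00 mm³
x_c = 702100.00 / 8260.00 = 85.00 mm
y_c = 1106460.00 / 8260.00 = 133.95 mm

x_c = 85.00 mm, y_c = 133.95 mm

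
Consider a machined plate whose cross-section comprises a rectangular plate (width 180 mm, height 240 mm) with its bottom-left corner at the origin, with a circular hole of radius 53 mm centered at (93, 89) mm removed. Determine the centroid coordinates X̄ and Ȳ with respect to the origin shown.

X̄ = 89.23 mm, Ȳ = 127.96 mm

plate: A = 180 × 240 = 43200.00, centroid at (90.00, 120.00).
hole: A = −π·53² = -8824.73, centroid at (93.00, 89.00).
ΣA = 34375.27 mm², ΣAX̄ = 3067299.76 mm³, ΣAȲ = 4398598.70 mm³.
X̄ = 3067299.76/34375.27 = 89.23 mm; Ȳ = 4398598.70/34375.27 = 127.96 mm.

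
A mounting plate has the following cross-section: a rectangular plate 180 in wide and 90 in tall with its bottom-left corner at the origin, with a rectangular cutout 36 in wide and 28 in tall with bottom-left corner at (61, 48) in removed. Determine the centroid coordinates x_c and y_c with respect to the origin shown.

plate: A = 180 × 90 = 16200.00, centroid at (90.00, 45.00).
hole: A = −(36 × 28) = -1008.00, centroid at (79.00, 62.00).
ΣA = 15192.00 in², ΣAx_c = 1378368.00 in³, ΣAy_c = 666504.00 in³.
x_c = 1378368.00/15192.00 = 90.73 in; y_c = 666504.00/15192.00 = 43.87 in.

x_c = 90.73 in, y_c = 43.87 in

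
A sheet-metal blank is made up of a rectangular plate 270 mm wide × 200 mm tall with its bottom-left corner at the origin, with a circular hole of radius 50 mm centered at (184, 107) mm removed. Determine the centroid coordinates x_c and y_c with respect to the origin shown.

plate: A = 270 × 200 = 54000.00, centroid at (135.00, 100.00).
hole: A = −π·50² = -7853.98, centroid at (184.00, 107.00).
ΣA = 46146.02 mm²
ΣAx_c = (54000.00)(135.00) + (-7853.98)(184.00) = 5844867.38 mm³
ΣAy_c = (54000.00)(100.00) + (-7853.98)(107.00) = 4559623.97 mm³
x_c = 5844867.38 / 46146.02 = 126.66 mm
y_c = 4559623.97 / 46146.02 = 98.81 mm

x_c = 126.66 mm, y_c = 98.81 mm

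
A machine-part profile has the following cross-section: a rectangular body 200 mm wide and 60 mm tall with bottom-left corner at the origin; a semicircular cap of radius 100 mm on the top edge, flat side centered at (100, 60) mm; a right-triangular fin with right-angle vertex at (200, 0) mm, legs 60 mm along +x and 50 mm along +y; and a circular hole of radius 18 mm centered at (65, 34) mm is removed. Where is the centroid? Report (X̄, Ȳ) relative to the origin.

Part | A | x̄ᵢ | ȳᵢ | A·x̄ᵢ | A·ȳᵢ
rectangular body | 12000.00 | 100.00 | 30.00 | 1200000.00 | 360000.00
semicircular top | 15707.96 | 100.00 | 102.44 | 1570796.33 | 1609144.46
triangular fin | 1500.00 | 220.00 | 16.67 | 330000.00 | 25000.00
hole | -1017.88 | 65.00 | 34.00 | -66161.94 | -34607.78
Σ | 28190.09 |  |  | 3034634.39 | 1959536.68
X̄ = 3034634.39 / 28190.09 = 107.65 mm
Ȳ = 1959536.68 / 28190.09 = 69.51 mm

X̄ = 107.65 mm, Ȳ = 69.51 mm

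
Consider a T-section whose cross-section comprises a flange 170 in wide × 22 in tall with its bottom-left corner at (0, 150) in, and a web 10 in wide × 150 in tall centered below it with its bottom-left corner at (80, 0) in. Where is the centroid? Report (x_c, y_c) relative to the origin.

Part | A | x̄ᵢ | ȳᵢ | A·x̄ᵢ | A·ȳᵢ
web | 1500.00 | 85.00 | 75.00 | 127500.00 | 112500.00
flange | 3740.00 | 85.00 | 161.00 | 317900.00 | 602140.00
Σ | 5240.00 |  |  | 445400.00 | 714640.00
x_c = 445400.00 / 5240.00 = 85.00 in
y_c = 714640.00 / 5240.00 = 136.38 in

x_c = 85.00 in, y_c = 136.38 in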